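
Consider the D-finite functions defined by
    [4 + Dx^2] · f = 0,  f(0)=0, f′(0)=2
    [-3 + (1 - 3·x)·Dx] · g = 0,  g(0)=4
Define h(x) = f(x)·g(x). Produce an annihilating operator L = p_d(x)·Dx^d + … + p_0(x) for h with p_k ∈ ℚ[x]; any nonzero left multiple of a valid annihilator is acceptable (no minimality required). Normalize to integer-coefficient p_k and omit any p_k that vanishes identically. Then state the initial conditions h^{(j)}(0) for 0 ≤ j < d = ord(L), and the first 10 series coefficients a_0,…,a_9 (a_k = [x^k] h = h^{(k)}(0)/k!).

f: a_k = 0, 2, 0, -4/3, 0, 4/15, 0, -8/315, 0, 4/2835, …
g: a_k = 4, 12, 36, 108, 324, 972, 2916, 8748, 26244, 78732, …
Sym-product of L_f,L_g gives L₀ (≤ ord 2).
L = (-4 + 12·x) + 6·Dx + (-1 + 3·x)·Dx^2  (order 2).
h: a_k = 0, 8, 24, 200/3, 200, 9016/15, 9016/5, 1703992/315, 1703992/105, 19717624/405, …
ICs: h(0) = 0, h′(0) = 8.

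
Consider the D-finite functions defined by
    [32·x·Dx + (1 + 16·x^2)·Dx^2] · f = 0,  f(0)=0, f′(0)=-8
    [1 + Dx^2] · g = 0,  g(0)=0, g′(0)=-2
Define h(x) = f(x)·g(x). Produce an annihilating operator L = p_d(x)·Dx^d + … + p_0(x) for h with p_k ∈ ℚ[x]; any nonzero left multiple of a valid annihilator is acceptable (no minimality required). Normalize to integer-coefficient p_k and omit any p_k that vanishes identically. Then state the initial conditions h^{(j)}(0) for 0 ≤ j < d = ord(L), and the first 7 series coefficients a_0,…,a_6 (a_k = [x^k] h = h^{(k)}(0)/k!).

f: a_k = 0, -8, 0, 128/3, 0, -2048/5, 0, …
g: a_k = 0, -2, 0, 1/3, 0, -1/60, 0, …
h₀=f·g: eliminate ⇒ L₀, order ≤ 2·2.
L = (1105 + 51776·x^2 + 22016·x^4 + 16384·x^6 + 65536·x^8) + (2112·x + 35840·x^3 + 49152·x^5 + 262144·x^7)·Dx + (1122 + 52352·x^2 + 27648·x^4 + 32768·x^6 + 131072·x^8)·Dx^2 + (2112·x + 35840·x^3 + 49152·x^5 + 262144·x^7)·Dx^3 + (17 + 576·x^2 + 5632·x^4 + 16384·x^6 + 65536·x^8)·Dx^4  (order 4).
h: a_k = 0, 0, 16, 0, -88, 0, 7502/9, …
ICs: h(0) = 0, h′(0) = 0, h′′(0) = 32, h′′′(0) = 0.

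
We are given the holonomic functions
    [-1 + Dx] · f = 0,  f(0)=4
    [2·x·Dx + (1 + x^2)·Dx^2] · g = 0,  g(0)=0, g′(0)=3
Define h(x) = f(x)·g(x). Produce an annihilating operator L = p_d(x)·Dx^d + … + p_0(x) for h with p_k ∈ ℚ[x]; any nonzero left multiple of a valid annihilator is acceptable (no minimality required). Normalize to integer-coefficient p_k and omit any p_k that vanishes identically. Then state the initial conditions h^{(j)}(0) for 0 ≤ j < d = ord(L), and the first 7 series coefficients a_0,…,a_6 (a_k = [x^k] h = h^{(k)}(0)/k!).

L = (1 - 2·x + x^2) + (-2 + 2·x - 2·x^2)·Dx + (1 + x^2)·Dx^2  (order 2).
h: a_k = 0, 12, 12, 2, -2, 9/10, 11/6, …
ICs: h(0) = 0, h′(0) = 12.

f: a_k = 4, 4, 2, 2/3, 1/6, 1/30, 1/180, …
g: a_k = 0, 3, 0, -1, 0, 3/5, 0, …
Sym-product of L_f,L_g gives L₀ (≤ ord 2).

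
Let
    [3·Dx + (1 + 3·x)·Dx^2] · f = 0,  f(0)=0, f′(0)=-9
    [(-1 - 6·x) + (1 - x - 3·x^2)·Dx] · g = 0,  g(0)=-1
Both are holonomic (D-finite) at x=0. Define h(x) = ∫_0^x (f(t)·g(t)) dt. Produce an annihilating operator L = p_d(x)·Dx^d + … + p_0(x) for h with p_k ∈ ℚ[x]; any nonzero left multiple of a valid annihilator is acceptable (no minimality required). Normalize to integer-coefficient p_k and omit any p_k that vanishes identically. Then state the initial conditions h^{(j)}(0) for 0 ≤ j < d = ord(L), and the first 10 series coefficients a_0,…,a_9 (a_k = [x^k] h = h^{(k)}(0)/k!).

f: a_k = 0, -9, 27/2, -27, 243/4, -729/5, 729/2, -6561/7, 19683/8, -6561, …
g: a_k = -1, -1, -4, -7, -19, -40, -97, -217, -508, -1159, …
L₀ := L_f ⊗_s L_g (sym. prod.), ord ≤ 2.
h=∫₀ˣh₀: take L = L₀·Dx.
L = (9 + 36·x)·Dx + (-1 + 21·x + 45·x^2)·Dx^2 + (-1 - 2·x + 6·x^2 + 9·x^3)·Dx^3  (order 3).
h: a_k = 0, 0, 9/2, -3/2, 99/8, -99/20, 1797/40, -846/35, 220743/1120, -43283/280, …
ICs: h(0) = 0, h′(0) = 0, h′′(0) = 9.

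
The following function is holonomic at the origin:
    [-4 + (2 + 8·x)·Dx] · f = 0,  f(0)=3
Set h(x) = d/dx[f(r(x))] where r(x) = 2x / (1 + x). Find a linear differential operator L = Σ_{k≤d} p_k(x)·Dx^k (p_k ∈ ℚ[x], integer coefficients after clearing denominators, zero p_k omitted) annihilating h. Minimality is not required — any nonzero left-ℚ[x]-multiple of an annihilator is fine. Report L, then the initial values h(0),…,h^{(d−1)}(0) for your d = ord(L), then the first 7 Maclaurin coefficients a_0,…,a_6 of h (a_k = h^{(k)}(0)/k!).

L = (-6 - 18·x) + (-1 - 10·x - 9·x^2)·Dx  (order 1).
h: a_k = 12, -72, 468, -3408, 26460, -212760, 1747620, …
ICs: h(0) = 12.

f: a_k = 3, 6, -6, 12, -30, 84, -252, …
Substitute x→r, Dx→(1/r')Dx; clear ⇒ L₀.
Differentiate: ansatz ord ≤ ord L₀ ⇒ L.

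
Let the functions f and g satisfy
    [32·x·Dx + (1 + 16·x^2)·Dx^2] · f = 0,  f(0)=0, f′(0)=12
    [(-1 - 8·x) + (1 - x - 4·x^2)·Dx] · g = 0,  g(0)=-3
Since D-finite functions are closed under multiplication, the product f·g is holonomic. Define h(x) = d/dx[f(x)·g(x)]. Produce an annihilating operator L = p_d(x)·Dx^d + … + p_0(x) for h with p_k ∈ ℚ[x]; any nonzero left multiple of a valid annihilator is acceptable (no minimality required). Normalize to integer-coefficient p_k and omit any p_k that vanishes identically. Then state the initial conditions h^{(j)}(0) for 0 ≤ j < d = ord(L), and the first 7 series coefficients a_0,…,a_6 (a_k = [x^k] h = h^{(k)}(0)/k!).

f: a_k = 0, 12, 0, -64, 0, 3072/5, 0, …
g: a_k = -3, -3, -15, -27, -87, -195, -543, …
h₀=f·g: eliminate ⇒ L₀, order ≤ 2·1.
h=h₀': d/dx-closure on L₀ ⇒ L.
L = (-16 + 3072·x^2 + 6144·x^3 + 36864·x^4) + (7 + 64·x + 48·x^2 + 256·x^3 + 6144·x^4 + 24576·x^5)·Dx + (-1 - 3·x - 56·x^2 + 16·x^3 - 448·x^4 + 1024·x^5 + 3072·x^6)·Dx^2  (order 2).
h: a_k = -36, -72, 36, -528, -9636, -73656/5, 76308, …
ICs: h(0) = -36, h′(0) = -72.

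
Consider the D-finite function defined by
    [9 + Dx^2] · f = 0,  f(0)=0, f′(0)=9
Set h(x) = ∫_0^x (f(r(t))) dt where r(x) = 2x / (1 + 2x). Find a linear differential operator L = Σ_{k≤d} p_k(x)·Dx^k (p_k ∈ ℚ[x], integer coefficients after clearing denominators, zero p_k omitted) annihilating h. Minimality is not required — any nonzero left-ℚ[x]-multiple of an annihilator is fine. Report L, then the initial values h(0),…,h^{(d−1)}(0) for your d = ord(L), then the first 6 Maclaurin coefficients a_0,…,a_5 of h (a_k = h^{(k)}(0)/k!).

f: a_k = 0, 9, 0, -27/2, 0, 243/40, …
f∘r: x↦r, Dx↦Dx/r' in L_f ⇒ L₀.
h=∫₀ˣh₀: take L = L₀·Dx.
L = 36·Dx + (4 + 24·x + 48·x^2 + 32·x^3)·Dx^2 + (1 + 8·x + 24·x^2 + 32·x^3 + 16·x^4)·Dx^3  (order 3).
h: a_k = 0, 0, 9, -12, -9, 504/5, …
ICs: h(0) = 0, h′(0) = 0, h′′(0) = 18.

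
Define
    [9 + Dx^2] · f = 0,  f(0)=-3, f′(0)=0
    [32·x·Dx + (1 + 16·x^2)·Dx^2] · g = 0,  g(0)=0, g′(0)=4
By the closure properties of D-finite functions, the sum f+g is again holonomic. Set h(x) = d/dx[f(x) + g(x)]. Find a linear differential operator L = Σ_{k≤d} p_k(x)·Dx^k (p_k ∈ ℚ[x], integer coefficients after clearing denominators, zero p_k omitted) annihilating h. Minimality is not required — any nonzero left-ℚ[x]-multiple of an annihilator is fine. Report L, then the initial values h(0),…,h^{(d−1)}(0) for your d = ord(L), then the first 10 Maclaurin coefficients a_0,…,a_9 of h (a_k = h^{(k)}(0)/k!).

L = (-52704·x + 967680·x^3 + 663552·x^5) + (-207 + 13104·x^2 + 283392·x^4 + 331776·x^6)·Dx + (-5856·x + 107520·x^3 + 73728·x^5)·Dx^2 + (-23 + 1456·x^2 + 31488·x^4 + 36864·x^6)·Dx^3  (order 3).
h: a_k = 4, 27, -64, -81/2, 1024, 729/40, -16384, -2187/560, 262144, 2187/4480, …
ICs: h(0) = 4, h′(0) = 27, h′′(0) = -128.

f: a_k = -3, 0, 27/2, 0, -81/8, 0, 243/80, 0, -2187/4480, 0, …
g: a_k = 0, 4, 0, -64/3, 0, 1024/5, 0, -16384/7, 0, 262144/9, …
Weyl lclm of L_f,L_g ⇒ L₀ (ord ≤ 4).
Derive L from L₀ (diff closure).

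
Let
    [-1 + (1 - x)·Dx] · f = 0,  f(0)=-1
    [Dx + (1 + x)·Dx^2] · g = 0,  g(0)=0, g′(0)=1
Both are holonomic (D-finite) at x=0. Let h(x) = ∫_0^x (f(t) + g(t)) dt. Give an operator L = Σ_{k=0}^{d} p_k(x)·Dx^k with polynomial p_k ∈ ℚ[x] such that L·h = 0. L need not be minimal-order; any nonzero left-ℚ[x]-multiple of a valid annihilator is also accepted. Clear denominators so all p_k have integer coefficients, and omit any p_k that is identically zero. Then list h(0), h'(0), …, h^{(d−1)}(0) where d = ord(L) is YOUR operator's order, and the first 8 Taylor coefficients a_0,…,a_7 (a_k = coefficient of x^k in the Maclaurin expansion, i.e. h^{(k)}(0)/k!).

L = (10 + 2·x)·Dx^2 + (4 + 16·x + 4·x^2)·Dx^3 + (-3 - x + 3·x^2 + x^3)·Dx^4  (order 4).
h: a_k = 0, -1, 0, -1/2, -1/6, -1/4, -2/15, -1/6, …
ICs: h(0) = 0, h′(0) = -1, h′′(0) = 0, h′′′(0) = -3.

f: a_k = -1, -1, -1, -1, -1, -1, -1, -1, …
g: a_k = 0, 1, -1/2, 1/3, -1/4, 1/5, -1/6, 1/7, …
f+g: L₀ = lclm(L_f,L_g), ord ≤ 1+2.
∫: right-multiply L₀ by Dx.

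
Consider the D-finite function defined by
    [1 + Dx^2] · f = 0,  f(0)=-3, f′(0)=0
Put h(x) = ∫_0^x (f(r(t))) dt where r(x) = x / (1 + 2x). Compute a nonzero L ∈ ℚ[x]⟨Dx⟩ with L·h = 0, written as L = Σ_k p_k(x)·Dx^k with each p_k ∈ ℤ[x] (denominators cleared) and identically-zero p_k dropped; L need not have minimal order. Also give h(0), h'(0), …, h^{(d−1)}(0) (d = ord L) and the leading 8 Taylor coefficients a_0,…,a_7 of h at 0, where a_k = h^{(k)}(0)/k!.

f: a_k = -3, 0, 3/2, 0, -1/8, 0, 1/240, 0, …
Change of var in L_f (x↦r) gives L₀.
h=∫h₀ ⇒ L = L₀·Dx.
L = Dx + (4 + 24·x + 48·x^2 + 32·x^3)·Dx^2 + (1 + 8·x + 24·x^2 + 32·x^3 + 16·x^4)·Dx^3  (order 3).
h: a_k = 0, -3, 0, 1/2, -3/2, 143/40, -47/6, 3943/240, …
ICs: h(0) = 0, h′(0) = -3, h′′(0) = 0.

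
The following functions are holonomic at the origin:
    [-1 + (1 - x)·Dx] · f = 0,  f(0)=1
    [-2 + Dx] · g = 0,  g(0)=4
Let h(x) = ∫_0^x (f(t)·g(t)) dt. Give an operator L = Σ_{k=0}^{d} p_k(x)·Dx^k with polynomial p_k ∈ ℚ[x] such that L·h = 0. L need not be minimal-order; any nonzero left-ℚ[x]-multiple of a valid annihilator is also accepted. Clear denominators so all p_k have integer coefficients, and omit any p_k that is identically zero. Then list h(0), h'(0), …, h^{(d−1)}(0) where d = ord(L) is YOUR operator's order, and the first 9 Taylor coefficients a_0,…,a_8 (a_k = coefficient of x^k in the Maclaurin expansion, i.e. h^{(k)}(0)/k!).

f: a_k = 1, 1, 1, 1, 1, 1, 1, 1, 1, …
g: a_k = 4, 8, 8, 16/3, 8/3, 16/15, 16/45, 32/315, 8/315, …
h₀=f·g: eliminate ⇒ L₀, order ≤ 1·1.
h=∫h₀ ⇒ L = L₀·Dx.
L = (3 - 2·x)·Dx + (-1 + x)·Dx^2  (order 2).
h: a_k = 0, 4, 6, 20/3, 19/3, 28/5, 218/45, 1324/315, 155/42, …
ICs: h(0) = 0, h′(0) = 4.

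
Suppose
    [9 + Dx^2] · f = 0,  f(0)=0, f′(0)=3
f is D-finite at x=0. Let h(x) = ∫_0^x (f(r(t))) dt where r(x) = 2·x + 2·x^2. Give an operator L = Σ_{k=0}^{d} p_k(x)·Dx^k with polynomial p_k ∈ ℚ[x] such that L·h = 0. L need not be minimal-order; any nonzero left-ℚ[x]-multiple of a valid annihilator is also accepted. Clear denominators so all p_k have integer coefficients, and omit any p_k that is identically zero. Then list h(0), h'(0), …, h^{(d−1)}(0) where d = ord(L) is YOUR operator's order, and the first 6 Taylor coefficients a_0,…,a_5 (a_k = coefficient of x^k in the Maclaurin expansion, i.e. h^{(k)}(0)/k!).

f: a_k = 0, 3, 0, -9/2, 0, 81/40, …
h₀=f(r): pull back L_f along r ⇒ L₀.
h=∫h₀ ⇒ L = L₀·Dx.
L = (36 + 216·x + 432·x^2 + 288·x^3)·Dx - 2·Dx^2 + (1 + 2·x)·Dx^3  (order 3).
h: a_k = 0, 0, 3, 2, -9, -108/5, …
ICs: h(0) = 0, h′(0) = 0, h′′(0) = 6.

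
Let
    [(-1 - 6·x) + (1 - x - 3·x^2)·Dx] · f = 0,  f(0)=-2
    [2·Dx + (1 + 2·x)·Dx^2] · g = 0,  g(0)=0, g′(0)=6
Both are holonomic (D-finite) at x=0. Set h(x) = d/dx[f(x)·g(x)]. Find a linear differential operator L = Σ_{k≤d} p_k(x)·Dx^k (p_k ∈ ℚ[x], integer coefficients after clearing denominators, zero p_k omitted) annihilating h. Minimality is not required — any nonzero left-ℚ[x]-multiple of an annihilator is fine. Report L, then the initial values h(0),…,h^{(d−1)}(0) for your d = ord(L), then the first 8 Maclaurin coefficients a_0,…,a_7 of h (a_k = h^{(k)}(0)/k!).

L = (26 + 108·x + 162·x^2) + (2 + 28·x + 117·x^2 + 126·x^3)·Dx + (-1 - 4·x + 2·x^2 + 21·x^3 + 18·x^4)·Dx^2  (order 2).
h: a_k = -12, 0, -156, -112, -1112, -7272/5, -35676/5, -435264/35, …
ICs: h(0) = -12, h′(0) = 0.

f: a_k = -2, -2, -8, -14, -38, -80, -194, -434, …
g: a_k = 0, 6, -6, 8, -12, 96/5, -32, 384/7, …
L₀ := L_f ⊗_s L_g (sym. prod.), ord ≤ 2.
Differentiate: ansatz ord ≤ ord L₀ ⇒ L.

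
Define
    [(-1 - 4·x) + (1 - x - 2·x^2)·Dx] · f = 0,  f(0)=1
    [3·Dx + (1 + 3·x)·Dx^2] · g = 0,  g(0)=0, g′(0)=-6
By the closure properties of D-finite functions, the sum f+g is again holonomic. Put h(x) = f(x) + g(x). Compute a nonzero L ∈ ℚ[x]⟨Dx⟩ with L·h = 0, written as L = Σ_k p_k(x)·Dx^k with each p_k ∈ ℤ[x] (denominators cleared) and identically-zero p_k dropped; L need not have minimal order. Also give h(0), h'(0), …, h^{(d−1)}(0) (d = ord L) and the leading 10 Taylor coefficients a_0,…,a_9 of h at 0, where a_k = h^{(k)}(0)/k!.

L = (66 + 270·x + 576·x^2 + 336·x^3 + 288·x^4)·Dx + (4 + 96·x + 492·x^2 + 832·x^3 + 696·x^4 + 480·x^5)·Dx^2 + (-3 - 19·x - 25·x^2 + 39·x^3 + 116·x^4 + 164·x^5 + 96·x^6)·Dx^3  (order 3).
h: a_k = 1, -5, 12, -13, 103/2, -381/5, 286, -3779/7, 7245/4, -4033, …
ICs: h(0) = 1, h′(0) = -5, h′′(0) = 24.

f: a_k = 1, 1, 3, 5, 11, 21, 43, 85, 171, 341, …
g: a_k = 0, -6, 9, -18, 81/2, -486/5, 243, -4374/7, 6561/4, -4374, …
L₀ := lclm(L_f,L_g); ord L₀ ≤ 1+2.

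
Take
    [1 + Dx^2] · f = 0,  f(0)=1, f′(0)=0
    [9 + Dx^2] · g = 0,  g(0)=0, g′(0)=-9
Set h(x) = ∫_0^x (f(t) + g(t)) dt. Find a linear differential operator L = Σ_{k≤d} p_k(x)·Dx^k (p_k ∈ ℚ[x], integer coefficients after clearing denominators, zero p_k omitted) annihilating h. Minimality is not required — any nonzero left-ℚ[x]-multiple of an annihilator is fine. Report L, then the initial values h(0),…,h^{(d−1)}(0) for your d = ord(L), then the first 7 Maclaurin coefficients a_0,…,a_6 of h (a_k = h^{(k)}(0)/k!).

L = 9·Dx + 10·Dx^3 + Dx^5  (order 5).
h: a_k = 0, 1, -9/2, -1/6, 27/8, 1/120, -81/80, …
ICs: h(0) = 0, h′(0) = 1, h′′(0) = -9, h′′′(0) = -1, h′′′′(0) = 81.

f: a_k = 1, 0, -1/2, 0, 1/24, 0, -1/720, …
g: a_k = 0, -9, 0, 27/2, 0, -243/40, 0, …
f+g: L₀ = lclm(L_f,L_g), ord ≤ 2+2.
Integrate: L := L₀·Dx.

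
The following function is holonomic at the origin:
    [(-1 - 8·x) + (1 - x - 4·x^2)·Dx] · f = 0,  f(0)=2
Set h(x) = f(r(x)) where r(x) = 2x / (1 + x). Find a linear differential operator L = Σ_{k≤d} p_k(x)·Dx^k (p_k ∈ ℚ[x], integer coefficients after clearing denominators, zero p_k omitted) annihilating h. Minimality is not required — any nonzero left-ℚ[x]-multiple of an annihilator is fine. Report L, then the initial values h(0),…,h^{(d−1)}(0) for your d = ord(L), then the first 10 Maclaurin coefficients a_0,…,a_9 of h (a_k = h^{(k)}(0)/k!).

f: a_k = 2, 2, 10, 18, 58, 130, 362, 882, 2330, 5858, …
f∘r: x↦r, Dx↦Dx/r' in L_f ⇒ L₀.
L = (2 + 34·x) + (-1 - x + 17·x^2 + 17·x^3)·Dx  (order 1).
h: a_k = 2, 4, 36, 68, 612, 1156, 10404, 19652, 176868, 334084, …
ICs: h(0) = 2.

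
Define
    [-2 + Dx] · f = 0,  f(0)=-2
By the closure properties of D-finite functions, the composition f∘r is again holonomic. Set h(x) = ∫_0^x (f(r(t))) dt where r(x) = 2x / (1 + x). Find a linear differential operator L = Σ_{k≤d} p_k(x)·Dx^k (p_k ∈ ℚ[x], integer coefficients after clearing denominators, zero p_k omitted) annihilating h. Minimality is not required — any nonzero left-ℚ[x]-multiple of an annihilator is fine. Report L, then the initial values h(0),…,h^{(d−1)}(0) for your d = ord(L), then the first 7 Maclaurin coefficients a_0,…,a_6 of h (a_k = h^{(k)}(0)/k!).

f: a_k = -2, -4, -4, -8/3, -4/3, -8/15, -8/45, …
f∘r: x↦r, Dx↦Dx/r' in L_f ⇒ L₀.
∫: right-multiply L₀ by Dx.
L = -4·Dx + (1 + 2·x + x^2)·Dx^2  (order 2).
h: a_k = 0, -2, -4, -8/3, 2/3, 8/15, -28/45, …
ICs: h(0) = 0, h′(0) = -2.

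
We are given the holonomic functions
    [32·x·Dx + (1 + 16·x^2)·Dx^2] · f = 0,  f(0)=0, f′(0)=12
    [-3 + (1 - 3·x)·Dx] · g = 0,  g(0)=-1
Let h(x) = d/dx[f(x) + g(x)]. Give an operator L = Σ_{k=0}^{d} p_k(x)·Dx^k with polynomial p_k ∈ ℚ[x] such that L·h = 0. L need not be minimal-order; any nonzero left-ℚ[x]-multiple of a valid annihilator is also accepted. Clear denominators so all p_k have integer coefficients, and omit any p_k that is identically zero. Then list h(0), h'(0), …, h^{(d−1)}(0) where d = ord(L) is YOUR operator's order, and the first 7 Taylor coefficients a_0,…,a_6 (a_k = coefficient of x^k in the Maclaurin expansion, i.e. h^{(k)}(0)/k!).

f: a_k = 0, 12, 0, -64, 0, 3072/5, 0, …
g: a_k = -1, -3, -9, -27, -81, -243, -729, …
f+g: L₀ = lclm(L_f,L_g), ord ≤ 2+1.
Differentiate: ansatz ord ≤ ord L₀ ⇒ L.
L = (96 - 1152·x - 4608·x^2) + (-43 + 96·x - 240·x^2 - 4608·x^3)·Dx + (3 + 7·x + 112·x^3 - 768·x^4)·Dx^2  (order 2).
h: a_k = 9, -18, -273, -324, 1857, -4374, -64461, …
ICs: h(0) = 9, h′(0) = -18.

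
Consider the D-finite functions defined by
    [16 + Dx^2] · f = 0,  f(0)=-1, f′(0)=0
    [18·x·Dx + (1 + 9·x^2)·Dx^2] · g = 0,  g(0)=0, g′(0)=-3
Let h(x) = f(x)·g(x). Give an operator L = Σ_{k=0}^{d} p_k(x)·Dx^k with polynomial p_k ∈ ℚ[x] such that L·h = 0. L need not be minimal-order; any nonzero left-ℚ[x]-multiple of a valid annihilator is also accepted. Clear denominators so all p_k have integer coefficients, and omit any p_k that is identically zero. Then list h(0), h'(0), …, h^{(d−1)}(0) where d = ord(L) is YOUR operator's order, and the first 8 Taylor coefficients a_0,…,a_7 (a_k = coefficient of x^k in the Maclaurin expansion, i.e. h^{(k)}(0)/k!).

L = (20800 + 494784·x^2 + 2923776·x^4 + 11943936·x^6 + 26873856·x^8) + (19584·x + 342144·x^3 + 2239488·x^5 + 6718464·x^7)·Dx + (1700 + 42732·x^2 + 318816·x^4 + 1492992·x^6 + 3359232·x^8)·Dx^2 + (1224·x + 21384·x^3 + 139968·x^5 + 419904·x^7)·Dx^3 + (25 + 738·x^2 + 8505·x^4 + 46656·x^6 + 104976·x^8)·Dx^4  (order 4).
h: a_k = 0, 3, 0, -33, 0, 763/5, 0, -85501/105, …
ICs: h(0) = 0, h′(0) = 3, h′′(0) = 0, h′′′(0) = -198.

f: a_k = -1, 0, 8, 0, -32/3, 0, 256/45, 0, …
g: a_k = 0, -3, 0, 9, 0, -243/5, 0, 2187/7, …
h₀=f·g: eliminate ⇒ L₀, order ≤ 2·2.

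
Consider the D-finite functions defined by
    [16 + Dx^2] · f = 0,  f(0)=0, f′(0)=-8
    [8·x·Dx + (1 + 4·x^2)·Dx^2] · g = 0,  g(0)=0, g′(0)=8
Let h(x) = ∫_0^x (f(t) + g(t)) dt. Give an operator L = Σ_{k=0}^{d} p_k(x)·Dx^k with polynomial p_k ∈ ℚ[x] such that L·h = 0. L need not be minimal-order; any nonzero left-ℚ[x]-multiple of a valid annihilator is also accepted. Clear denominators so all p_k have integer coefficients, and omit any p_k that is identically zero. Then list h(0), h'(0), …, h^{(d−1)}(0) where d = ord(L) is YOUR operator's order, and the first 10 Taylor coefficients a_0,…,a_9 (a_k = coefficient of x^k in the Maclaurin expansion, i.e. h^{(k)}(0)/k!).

L = (-512·x + 5120·x^3 + 4096·x^5)·Dx^2 + (16 + 512·x^2 + 2304·x^4 + 2048·x^6)·Dx^3 + (-32·x + 320·x^3 + 256·x^5)·Dx^4 + (1 + 32·x^2 + 144·x^4 + 128·x^6)·Dx^5  (order 5).
h: a_k = 0, 0, 0, 0, 8/3, 0, 64/45, 0, -2624/315, 0, …
ICs: h(0) = 0, h′(0) = 0, h′′(0) = 0, h′′′(0) = 0, h′′′′(0) = 64.

f: a_k = 0, -8, 0, 64/3, 0, -256/15, 0, 2048/315, 0, -4096/2835, …
g: a_k = 0, 8, 0, -32/3, 0, 128/5, 0, -512/7, 0, 2048/9, …
f+g: L₀ = lclm(L_f,L_g), ord ≤ 2+2.
Integrate: L := L₀·Dx.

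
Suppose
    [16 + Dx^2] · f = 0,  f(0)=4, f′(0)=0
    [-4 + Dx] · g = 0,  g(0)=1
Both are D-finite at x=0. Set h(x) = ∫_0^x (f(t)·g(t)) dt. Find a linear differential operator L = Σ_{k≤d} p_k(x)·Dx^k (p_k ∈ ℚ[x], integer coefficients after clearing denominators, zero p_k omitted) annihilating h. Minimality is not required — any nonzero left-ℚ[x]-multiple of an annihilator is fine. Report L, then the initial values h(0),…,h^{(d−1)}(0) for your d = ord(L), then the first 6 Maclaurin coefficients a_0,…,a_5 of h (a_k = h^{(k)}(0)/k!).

L = 32·Dx - 8·Dx^2 + Dx^3  (order 3).
h: a_k = 0, 4, 8, 0, -64/3, -512/15, …
ICs: h(0) = 0, h′(0) = 4, h′′(0) = 16.

f: a_k = 4, 0, -32, 0, 128/3, 0, …
g: a_k = 1, 4, 8, 32/3, 32/3, 128/15, …
L₀ := L_f ⊗_s L_g (sym. prod.), ord ≤ 2.
h=∫₀ˣh₀: take L = L₀·Dx.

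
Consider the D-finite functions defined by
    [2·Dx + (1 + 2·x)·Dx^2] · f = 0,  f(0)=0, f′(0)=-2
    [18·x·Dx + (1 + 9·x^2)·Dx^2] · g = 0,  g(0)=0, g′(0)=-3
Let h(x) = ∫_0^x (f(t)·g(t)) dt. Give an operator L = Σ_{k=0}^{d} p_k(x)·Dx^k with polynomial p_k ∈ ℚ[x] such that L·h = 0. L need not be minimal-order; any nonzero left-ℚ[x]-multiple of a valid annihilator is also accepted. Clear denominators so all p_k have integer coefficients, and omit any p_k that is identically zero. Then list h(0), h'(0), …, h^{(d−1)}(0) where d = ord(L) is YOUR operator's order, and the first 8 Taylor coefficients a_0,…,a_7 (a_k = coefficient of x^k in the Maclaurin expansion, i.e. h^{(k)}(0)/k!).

f: a_k = 0, -2, 2, -8/3, 4, -32/5, 32/3, -128/7, …
g: a_k = 0, -3, 0, 9, 0, -243/5, 0, 2187/7, …
L₀ := L_f ⊗_s L_g (sym. prod.), ord ≤ 4.
h=∫h₀ ⇒ L = L₀·Dx.
L = (792 + 3024·x + 22680·x^2 + 102384·x^3 + 174960·x^4 + 151632·x^5 + 104976·x^7)·Dx^2 + (332 + 4752·x + 28908·x^2 + 127008·x^3 + 351216·x^4 + 542376·x^5 + 408240·x^6 + 157464·x^7 + 367416·x^8)·Dx^3 + (44 + 916·x + 6696·x^2 + 27252·x^3 + 85860·x^4 + 193428·x^5 + 279936·x^6 + 224532·x^7 + 157464·x^8 + 209952·x^9)·Dx^4 + (10 + 76·x + 418·x^2 + 1728·x^3 + 5391·x^4 + 12960·x^5 + 24948·x^6 + 34992·x^7 + 29889·x^8 + 26244·x^9 + 26244·x^10)·Dx^5  (order 5).
h: a_k = 0, 0, 0, 2, -3/2, -2, 1, 66/5, …
ICs: h(0) = 0, h′(0) = 0, h′′(0) = 0, h′′′(0) = 12, h′′′′(0) = -36.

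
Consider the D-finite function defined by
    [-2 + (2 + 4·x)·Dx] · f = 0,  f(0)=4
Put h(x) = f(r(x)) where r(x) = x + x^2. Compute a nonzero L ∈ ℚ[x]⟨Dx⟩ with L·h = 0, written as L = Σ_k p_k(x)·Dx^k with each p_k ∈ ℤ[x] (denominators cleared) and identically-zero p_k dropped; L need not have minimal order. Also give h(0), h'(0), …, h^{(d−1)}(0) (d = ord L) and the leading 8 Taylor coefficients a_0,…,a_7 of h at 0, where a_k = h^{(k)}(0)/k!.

f: a_k = 4, 4, -2, 2, -5/2, 7/2, -21/4, 33/4, …
h₀=f(r): pull back L_f along r ⇒ L₀.
L = (-1 - 2·x) + (1 + 2·x + 2·x^2)·Dx  (order 1).
h: a_k = 4, 4, 2, -2, 3/2, -1/2, -3/4, 7/4, …
ICs: h(0) = 4.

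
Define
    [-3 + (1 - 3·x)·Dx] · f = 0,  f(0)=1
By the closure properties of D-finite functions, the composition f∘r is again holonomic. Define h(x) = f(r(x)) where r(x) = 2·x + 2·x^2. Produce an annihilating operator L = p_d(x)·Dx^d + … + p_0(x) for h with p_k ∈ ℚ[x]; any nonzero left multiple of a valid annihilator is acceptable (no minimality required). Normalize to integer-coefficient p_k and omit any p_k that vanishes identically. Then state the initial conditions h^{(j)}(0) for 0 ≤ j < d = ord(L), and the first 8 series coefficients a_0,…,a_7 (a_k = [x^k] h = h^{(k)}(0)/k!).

L = (6 + 12·x) + (-1 + 6·x + 6·x^2)·Dx  (order 1).
h: a_k = 1, 6, 42, 288, 1980, 13608, 93528, 642816, …
ICs: h(0) = 1.

f: a_k = 1, 3, 9, 27, 81, 243, 729, 2187, …
Change of var in L_f (x↦r) gives L₀.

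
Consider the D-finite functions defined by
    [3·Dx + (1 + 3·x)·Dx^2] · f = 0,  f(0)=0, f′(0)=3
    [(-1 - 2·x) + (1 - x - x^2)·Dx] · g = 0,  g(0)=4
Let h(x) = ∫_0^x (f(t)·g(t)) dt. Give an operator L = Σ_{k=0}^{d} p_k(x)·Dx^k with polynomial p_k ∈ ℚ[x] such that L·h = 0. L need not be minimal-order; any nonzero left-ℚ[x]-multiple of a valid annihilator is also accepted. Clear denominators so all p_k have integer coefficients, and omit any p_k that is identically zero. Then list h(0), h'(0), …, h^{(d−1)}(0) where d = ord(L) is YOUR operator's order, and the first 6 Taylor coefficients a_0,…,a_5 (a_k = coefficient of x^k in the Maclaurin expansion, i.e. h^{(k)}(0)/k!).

L = (5 + 12·x)·Dx + (-1 + 13·x + 15·x^2)·Dx^2 + (-1 - 2·x + 4·x^2 + 3·x^3)·Dx^3  (order 3).
h: a_k = 0, 0, 6, -2, 21/2, -9, …
ICs: h(0) = 0, h′(0) = 0, h′′(0) = 12.

f: a_k = 0, 3, -9/2, 9, -81/4, 243/5, …
g: a_k = 4, 4, 8, 12, 20, 32, …
Product ⇒ symmetric product L₀, ord ≤ 2.
h=∫₀ˣh₀: take L = L₀·Dx.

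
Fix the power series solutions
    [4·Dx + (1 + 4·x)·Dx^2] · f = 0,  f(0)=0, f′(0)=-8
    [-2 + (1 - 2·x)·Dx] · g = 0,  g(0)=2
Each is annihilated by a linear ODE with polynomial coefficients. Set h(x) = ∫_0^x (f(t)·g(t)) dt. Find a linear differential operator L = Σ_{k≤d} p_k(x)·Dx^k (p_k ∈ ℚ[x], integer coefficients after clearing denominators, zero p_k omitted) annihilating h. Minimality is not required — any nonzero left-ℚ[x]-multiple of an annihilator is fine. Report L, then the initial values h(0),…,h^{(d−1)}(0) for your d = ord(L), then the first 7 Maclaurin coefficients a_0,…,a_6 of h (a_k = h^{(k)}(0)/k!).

L = 8·Dx + 24·x·Dx^2 + (-1 - 2·x + 8·x^2)·Dx^3  (order 3).
h: a_k = 0, 0, -8, 0, -64/3, 256/15, -4864/45, …
ICs: h(0) = 0, h′(0) = 0, h′′(0) = -16.

f: a_k = 0, -8, 16, -128/3, 128, -2048/5, 4096/3, …
g: a_k = 2, 4, 8, 16, 32, 64, 128, …
Product ⇒ symmetric product L₀, ord ≤ 2.
∫: right-multiply L₀ by Dx.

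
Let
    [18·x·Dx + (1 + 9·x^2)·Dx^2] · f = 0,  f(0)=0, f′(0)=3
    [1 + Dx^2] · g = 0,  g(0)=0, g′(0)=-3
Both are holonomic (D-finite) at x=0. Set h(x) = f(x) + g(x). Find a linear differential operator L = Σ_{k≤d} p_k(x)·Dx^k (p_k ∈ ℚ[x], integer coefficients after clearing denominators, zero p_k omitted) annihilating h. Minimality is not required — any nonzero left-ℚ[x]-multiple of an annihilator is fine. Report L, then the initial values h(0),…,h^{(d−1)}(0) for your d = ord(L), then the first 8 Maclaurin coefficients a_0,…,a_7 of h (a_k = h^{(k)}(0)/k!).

f: a_k = 0, 3, 0, -9, 0, 243/5, 0, -2187/7, …
g: a_k = 0, -3, 0, 1/2, 0, -1/40, 0, 1/1680, …
h₀=f+g: left-lcm gives L₀, ord ≤ 4.
L = (-1926·x + 17820·x^3 + 1458·x^5)·Dx + (-17 + 351·x^2 + 4617·x^4 + 729·x^6)·Dx^2 + (-1926·x + 17820·x^3 + 1458·x^5)·Dx^3 + (-17 + 351·x^2 + 4617·x^4 + 729·x^6)·Dx^4  (order 4).
h: a_k = 0, 0, 0, -17/2, 0, 1943/40, 0, -524879/1680, …
ICs: h(0) = 0, h′(0) = 0, h′′(0) = 0, h′′′(0) = -51.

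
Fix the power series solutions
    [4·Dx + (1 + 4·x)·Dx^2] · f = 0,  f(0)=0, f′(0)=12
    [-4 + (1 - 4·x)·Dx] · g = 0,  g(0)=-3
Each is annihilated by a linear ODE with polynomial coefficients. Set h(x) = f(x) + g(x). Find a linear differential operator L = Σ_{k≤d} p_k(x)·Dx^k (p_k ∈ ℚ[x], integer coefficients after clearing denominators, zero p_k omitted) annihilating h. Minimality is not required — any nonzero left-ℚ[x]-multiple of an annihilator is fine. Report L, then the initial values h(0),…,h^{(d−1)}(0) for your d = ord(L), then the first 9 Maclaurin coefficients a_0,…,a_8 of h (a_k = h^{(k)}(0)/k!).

L = (-160 - 128·x)·Dx + (-16 - 256·x - 256·x^2)·Dx^2 + (3 + 4·x - 48·x^2 - 64·x^3)·Dx^3  (order 3).
h: a_k = -3, 0, -72, -128, -960, -12288/5, -14336, -294912/7, -221184, …
ICs: h(0) = -3, h′(0) = 0, h′′(0) = -144.

f: a_k = 0, 12, -24, 64, -192, 3072/5, -2048, 49152/7, -24576, …
g: a_k = -3, -12, -48, -192, -768, -3072, -12288, -49152, -196608, …
Sum ⇒ L₀ = lclm(L_f,L_g) in ℚ(x)⟨Dx⟩.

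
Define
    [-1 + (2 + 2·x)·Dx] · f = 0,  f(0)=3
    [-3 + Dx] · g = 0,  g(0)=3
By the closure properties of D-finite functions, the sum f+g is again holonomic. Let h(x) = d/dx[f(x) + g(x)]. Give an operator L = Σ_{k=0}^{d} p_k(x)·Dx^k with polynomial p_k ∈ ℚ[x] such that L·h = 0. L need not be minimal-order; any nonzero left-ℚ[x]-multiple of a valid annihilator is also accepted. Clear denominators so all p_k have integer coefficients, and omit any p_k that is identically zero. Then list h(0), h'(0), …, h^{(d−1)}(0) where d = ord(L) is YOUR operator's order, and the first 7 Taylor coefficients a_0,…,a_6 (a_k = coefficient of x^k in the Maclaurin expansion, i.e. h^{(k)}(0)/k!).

L = (-27 - 18·x) + (-33 - 72·x - 36·x^2)·Dx + (14 + 26·x + 12·x^2)·Dx^2  (order 2).
h: a_k = 21/2, 105/4, 657/16, 1281/32, 7881/256, 45711/2560, 96777/10240, …
ICs: h(0) = 21/2, h′(0) = 105/4.

f: a_k = 3, 3/2, -3/8, 3/16, -15/128, 21/256, -63/1024, …
g: a_k = 3, 9, 27/2, 27/2, 81/8, 243/40, 243/80, …
Sum ⇒ L₀ = lclm(L_f,L_g) in ℚ(x)⟨Dx⟩.
Differentiate: ansatz ord ≤ ord L₀ ⇒ L.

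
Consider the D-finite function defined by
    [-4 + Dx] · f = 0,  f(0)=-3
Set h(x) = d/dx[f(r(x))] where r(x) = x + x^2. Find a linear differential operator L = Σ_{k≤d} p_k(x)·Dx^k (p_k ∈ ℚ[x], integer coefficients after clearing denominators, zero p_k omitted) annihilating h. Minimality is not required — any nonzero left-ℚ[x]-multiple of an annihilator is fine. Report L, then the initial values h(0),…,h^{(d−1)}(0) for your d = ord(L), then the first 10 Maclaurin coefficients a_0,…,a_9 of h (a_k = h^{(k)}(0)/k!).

L = (6 + 16·x + 16·x^2) + (-1 - 2·x)·Dx  (order 1).
h: a_k = -12, -72, -240, -608, -1248, -11072/5, -52096/15, -34560/7, -675968/105, -7369472/945, …
ICs: h(0) = -12.

f: a_k = -3, -12, -24, -32, -32, -128/5, -256/15, -1024/105, -512/105, -2048/945, …
L₀ from L_f via x↦r, Dx↦r'^{-1}Dx.
h=h₀': d/dx-closure on L₀ ⇒ L.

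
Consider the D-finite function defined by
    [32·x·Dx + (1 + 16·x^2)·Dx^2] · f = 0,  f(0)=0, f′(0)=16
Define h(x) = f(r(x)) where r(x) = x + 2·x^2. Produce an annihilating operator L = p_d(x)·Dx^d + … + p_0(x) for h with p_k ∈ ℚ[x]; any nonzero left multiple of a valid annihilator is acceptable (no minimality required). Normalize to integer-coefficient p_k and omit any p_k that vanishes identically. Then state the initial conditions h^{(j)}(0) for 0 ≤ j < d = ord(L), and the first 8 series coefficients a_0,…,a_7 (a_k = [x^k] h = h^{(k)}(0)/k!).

f: a_k = 0, 16, 0, -256/3, 0, 4096/5, 0, -65536/7, …
Substitute x→r, Dx→(1/r')Dx; clear ⇒ L₀.
L = (-4 + 32·x + 256·x^2 + 768·x^3 + 768·x^4)·Dx + (1 + 4·x + 16·x^2 + 128·x^3 + 320·x^4 + 256·x^5)·Dx^2  (order 2).
h: a_k = 0, 16, 32, -256/3, -512, -1024/5, 22528/3, 163840/7, …
ICs: h(0) = 0, h′(0) = 16.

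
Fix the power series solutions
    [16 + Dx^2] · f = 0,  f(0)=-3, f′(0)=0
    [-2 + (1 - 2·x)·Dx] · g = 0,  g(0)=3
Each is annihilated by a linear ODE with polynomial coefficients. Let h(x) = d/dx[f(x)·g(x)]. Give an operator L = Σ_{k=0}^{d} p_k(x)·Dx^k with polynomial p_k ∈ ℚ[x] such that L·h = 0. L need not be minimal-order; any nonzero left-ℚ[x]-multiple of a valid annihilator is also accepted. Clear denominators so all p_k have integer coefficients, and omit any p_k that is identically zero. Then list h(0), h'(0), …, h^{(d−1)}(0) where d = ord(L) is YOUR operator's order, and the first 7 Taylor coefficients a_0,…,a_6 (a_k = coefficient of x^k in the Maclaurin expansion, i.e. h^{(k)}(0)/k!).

L = (8 - 64·x + 64·x^2) + (-4 + 8·x)·Dx + (1 - 4·x + 4·x^2)·Dx^2  (order 2).
h: a_k = -18, 72, 216, 192, 480, 7296/5, 17024/5, …
ICs: h(0) = -18, h′(0) = 72.

f: a_k = -3, 0, 24, 0, -32, 0, 256/15, …
g: a_k = 3, 6, 12, 24, 48, 96, 192, …
h₀=f·g: eliminate ⇒ L₀, order ≤ 2·1.
h=h₀': d/dx-closure on L₀ ⇒ L.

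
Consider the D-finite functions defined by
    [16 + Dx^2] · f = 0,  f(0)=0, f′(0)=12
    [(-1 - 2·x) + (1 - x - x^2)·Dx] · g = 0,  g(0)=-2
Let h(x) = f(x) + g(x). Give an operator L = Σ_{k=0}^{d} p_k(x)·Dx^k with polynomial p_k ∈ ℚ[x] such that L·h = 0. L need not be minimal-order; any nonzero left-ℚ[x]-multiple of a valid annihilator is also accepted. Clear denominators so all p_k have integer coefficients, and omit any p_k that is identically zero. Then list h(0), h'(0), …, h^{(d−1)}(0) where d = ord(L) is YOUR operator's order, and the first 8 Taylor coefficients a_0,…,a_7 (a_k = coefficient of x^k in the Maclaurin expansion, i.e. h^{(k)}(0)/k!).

L = (-272 - 384·x + 352·x^2 - 192·x^3 - 640·x^4 - 256·x^5) + (160 - 368·x - 32·x^2 + 544·x^3 - 48·x^4 - 384·x^5 - 128·x^6)·Dx + (-17 - 24·x + 22·x^2 - 12·x^3 - 40·x^4 - 16·x^5)·Dx^2 + (10 - 23·x - 2·x^2 + 34·x^3 - 3·x^4 - 24·x^5 - 8·x^6)·Dx^3  (order 3).
h: a_k = -2, 10, -4, -38, -10, 48/5, -26, -5434/105, …
ICs: h(0) = -2, h′(0) = 10, h′′(0) = -8.

f: a_k = 0, 12, 0, -32, 0, 128/5, 0, -1024/105, …
g: a_k = -2, -2, -4, -6, -10, -16, -26, -42, …
f+g: L₀ = lclm(L_f,L_g), ord ≤ 2+1.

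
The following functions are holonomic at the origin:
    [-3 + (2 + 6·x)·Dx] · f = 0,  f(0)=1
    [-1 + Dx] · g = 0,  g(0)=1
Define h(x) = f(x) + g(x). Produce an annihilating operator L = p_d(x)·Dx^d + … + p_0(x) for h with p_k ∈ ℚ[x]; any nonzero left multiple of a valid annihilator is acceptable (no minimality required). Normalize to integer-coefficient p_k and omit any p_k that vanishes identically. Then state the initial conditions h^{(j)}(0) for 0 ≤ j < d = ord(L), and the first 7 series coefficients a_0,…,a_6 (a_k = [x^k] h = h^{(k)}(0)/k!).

L = (15 + 18·x) + (-13 - 24·x - 36·x^2)·Dx + (-2 + 6·x + 36·x^2)·Dx^2  (order 2).
h: a_k = 2, 5/2, -5/8, 89/48, -1199/384, 25547/3840, -688841/46080, …
ICs: h(0) = 2, h′(0) = 5/2.

f: a_k = 1, 3/2, -9/8, 27/16, -405/128, 1701/256, -15309/1024, …
g: a_k = 1, 1, 1/2, 1/6, 1/24, 1/120, 1/720, …
h₀=f+g: left-lcm gives L₀, ord ≤ 2.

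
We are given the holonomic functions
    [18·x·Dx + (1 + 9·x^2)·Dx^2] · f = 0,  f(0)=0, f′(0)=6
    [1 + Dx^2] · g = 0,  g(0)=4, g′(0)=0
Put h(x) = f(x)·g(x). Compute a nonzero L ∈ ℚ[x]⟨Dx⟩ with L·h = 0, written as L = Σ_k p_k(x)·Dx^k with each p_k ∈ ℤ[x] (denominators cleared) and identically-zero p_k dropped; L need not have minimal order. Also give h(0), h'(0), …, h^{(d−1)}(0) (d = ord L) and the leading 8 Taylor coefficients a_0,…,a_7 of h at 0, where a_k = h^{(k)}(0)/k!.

f: a_k = 0, 6, 0, -18, 0, 486/5, 0, -4374/7, …
g: a_k = 4, 0, -2, 0, 1/6, 0, -1/180, 0, …
Sym-product of L_f,L_g gives L₀ (≤ ord 4).
L = (370 + 9594·x^2 + 4131·x^4 + 2916·x^6 + 6561·x^8) + (684·x + 6804·x^3 + 8748·x^5 + 26244·x^7)·Dx + (380 + 9792·x^2 + 5346·x^4 + 5832·x^6 + 13122·x^8)·Dx^2 + (684·x + 6804·x^3 + 8748·x^5 + 26244·x^7)·Dx^3 + (10 + 198·x^2 + 1215·x^4 + 2916·x^6 + 6561·x^8)·Dx^4  (order 4).
h: a_k = 0, 24, 0, -84, 0, 2129/5, 0, -566341/210, …
ICs: h(0) = 0, h′(0) = 24, h′′(0) = 0, h′′′(0) = -504.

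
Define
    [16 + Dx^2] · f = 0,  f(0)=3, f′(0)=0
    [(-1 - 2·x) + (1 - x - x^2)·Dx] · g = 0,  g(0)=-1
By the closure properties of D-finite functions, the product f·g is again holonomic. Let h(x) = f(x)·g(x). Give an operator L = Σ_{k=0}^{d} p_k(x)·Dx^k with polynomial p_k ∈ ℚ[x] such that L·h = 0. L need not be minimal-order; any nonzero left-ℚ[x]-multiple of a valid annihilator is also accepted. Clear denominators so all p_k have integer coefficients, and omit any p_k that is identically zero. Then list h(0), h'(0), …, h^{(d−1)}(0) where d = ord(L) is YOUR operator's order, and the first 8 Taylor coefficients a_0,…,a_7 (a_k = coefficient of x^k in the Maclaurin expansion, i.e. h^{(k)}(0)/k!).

L = (-14 + 16·x + 16·x^2) + (2 + 4·x)·Dx + (-1 + x + x^2)·Dx^2  (order 2).
h: a_k = -3, -3, 18, 15, 1, 16, 511/15, 751/15, …
ICs: h(0) = -3, h′(0) = -3.

f: a_k = 3, 0, -24, 0, 32, 0, -256/15, 0, …
g: a_k = -1, -1, -2, -3, -5, -8, -13, -21, …
h₀=f·g: eliminate ⇒ L₀, order ≤ 2·1.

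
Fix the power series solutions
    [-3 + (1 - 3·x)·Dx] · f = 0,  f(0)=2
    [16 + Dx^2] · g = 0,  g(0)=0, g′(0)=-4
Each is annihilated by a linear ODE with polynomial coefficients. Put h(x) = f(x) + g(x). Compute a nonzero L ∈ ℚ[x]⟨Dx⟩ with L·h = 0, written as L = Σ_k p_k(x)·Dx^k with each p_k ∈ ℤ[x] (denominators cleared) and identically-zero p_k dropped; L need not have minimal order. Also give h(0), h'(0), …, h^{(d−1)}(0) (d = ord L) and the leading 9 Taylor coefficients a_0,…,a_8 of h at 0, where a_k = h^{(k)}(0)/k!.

f: a_k = 2, 6, 18, 54, 162, 486, 1458, 4374, 13122, …
g: a_k = 0, -4, 0, 32/3, 0, -128/15, 0, 1024/315, 0, …
L₀ := lclm(L_f,L_g); ord L₀ ≤ 1+2.
L = (1680 - 2304·x + 3456·x^2) + (-272 + 1584·x - 3456·x^2 + 3456·x^3)·Dx + (105 - 144·x + 216·x^2)·Dx^2 + (-17 + 99·x - 216·x^2 + 216·x^3)·Dx^3  (order 3).
h: a_k = 2, 2, 18, 194/3, 162, 7162/15, 1458, 1378834/315, 13122, …
ICs: h(0) = 2, h′(0) = 2, h′′(0) = 36.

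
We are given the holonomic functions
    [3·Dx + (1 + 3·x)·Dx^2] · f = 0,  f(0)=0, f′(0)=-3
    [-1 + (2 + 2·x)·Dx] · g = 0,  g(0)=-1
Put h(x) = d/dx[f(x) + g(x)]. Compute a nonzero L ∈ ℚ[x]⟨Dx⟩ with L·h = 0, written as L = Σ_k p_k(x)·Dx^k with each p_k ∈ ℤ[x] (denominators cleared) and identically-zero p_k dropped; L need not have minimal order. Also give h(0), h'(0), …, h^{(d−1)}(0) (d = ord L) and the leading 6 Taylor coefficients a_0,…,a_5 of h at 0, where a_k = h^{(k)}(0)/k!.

L = (27 + 9·x) + (69 + 126·x + 45·x^2)·Dx + (10 + 46·x + 54·x^2 + 18·x^3)·Dx^2  (order 2).
h: a_k = -7/2, 37/4, -435/16, 2597/32, -62243/256, 373311/512, …
ICs: h(0) = -7/2, h′(0) = 37/4.

f: a_k = 0, -3, 9/2, -9, 81/4, -243/5, …
g: a_k = -1, -1/2, 1/8, -1/16, 5/128, -7/256, …
Weyl lclm of L_f,L_g ⇒ L₀ (ord ≤ 3).
Differentiate: ansatz ord ≤ ord L₀ ⇒ L.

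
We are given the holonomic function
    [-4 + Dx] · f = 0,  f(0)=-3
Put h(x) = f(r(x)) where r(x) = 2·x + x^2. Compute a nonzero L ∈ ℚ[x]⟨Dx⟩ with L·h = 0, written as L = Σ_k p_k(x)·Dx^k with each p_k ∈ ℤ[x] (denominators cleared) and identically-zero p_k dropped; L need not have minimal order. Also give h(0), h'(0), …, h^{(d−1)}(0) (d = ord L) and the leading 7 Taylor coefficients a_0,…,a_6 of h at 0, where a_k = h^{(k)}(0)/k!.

L = (-8 - 8·x) + Dx  (order 1).
h: a_k = -3, -24, -108, -352, -920, -10176/5, -59104/15, …
ICs: h(0) = -3.

f: a_k = -3, -12, -24, -32, -32, -128/5, -256/15, …
h₀=f(r): pull back L_f along r ⇒ L₀.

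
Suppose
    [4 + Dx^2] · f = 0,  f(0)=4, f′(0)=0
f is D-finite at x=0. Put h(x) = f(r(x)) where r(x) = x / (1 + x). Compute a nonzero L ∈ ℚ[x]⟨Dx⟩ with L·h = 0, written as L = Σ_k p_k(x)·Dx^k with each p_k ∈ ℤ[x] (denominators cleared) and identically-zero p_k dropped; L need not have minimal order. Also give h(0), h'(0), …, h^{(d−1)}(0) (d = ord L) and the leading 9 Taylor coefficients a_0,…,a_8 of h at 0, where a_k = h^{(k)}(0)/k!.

f: a_k = 4, 0, -8, 0, 8/3, 0, -16/45, 0, 8/315, …
Substitute x→r, Dx→(1/r')Dx; clear ⇒ L₀.
L = 4 + (2 + 6·x + 6·x^2 + 2·x^3)·Dx + (1 + 4·x + 6·x^2 + 4·x^3 + x^4)·Dx^2  (order 2).
h: a_k = 4, 0, -8, 16, -64/3, 64/3, -616/45, -16/5, 9416/315, …
ICs: h(0) = 4, h′(0) = 0.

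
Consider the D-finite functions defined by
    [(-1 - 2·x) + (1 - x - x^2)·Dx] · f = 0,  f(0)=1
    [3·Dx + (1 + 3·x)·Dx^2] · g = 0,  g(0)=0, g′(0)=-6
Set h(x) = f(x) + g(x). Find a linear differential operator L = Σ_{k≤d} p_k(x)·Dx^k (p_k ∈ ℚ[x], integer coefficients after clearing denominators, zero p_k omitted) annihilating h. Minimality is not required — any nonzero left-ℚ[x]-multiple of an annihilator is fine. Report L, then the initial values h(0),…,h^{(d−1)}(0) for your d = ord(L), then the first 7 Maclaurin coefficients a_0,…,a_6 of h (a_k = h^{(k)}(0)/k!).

L = (126 + 342·x + 468·x^2 + 180·x^3 + 108·x^4)·Dx + (156·x + 576·x^2 + 672·x^3 + 378·x^4 + 180·x^5)·Dx^2 + (-7 - 35·x - 29·x^2 + 63·x^3 + 99·x^4 + 93·x^5 + 36·x^6)·Dx^3  (order 3).
h: a_k = 1, -5, 11, -15, 91/2, -446/5, 256, …
ICs: h(0) = 1, h′(0) = -5, h′′(0) = 22.

f: a_k = 1, 1, 2, 3, 5, 8, 13, …
g: a_k = 0, -6, 9, -18, 81/2, -486/5, 243, …
Sum ⇒ L₀ = lclm(L_f,L_g) in ℚ(x)⟨Dx⟩.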